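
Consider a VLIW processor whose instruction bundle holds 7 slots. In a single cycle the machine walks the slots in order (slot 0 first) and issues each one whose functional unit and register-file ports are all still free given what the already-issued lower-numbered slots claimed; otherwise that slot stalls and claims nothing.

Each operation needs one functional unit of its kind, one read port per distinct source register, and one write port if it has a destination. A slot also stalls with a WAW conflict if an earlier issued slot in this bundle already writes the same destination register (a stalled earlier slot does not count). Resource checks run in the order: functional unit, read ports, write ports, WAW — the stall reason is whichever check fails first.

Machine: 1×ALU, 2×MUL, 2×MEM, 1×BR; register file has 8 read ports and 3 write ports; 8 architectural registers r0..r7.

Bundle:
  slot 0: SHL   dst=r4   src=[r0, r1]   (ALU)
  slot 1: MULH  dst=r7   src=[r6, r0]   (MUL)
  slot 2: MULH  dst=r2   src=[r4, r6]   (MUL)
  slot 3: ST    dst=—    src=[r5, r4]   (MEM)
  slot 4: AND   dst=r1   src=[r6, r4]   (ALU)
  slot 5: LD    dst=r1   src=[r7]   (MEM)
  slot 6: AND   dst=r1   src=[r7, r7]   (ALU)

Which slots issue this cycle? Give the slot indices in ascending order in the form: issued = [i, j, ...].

issued = [0, 1, 2, 3]

  0. ALU→r4 ⇒ go  {0A/2Mu/2Ld/1B | 6r 2w}
  1. MUL→r7 ⇒ go  {0A/1Mu/2Ld/1B | 4r 1w}
  2. MUL→r2 ⇒ go  {0A/0Mu/2Ld/1B | 2r 0w}
  3. MEM ⇒ go  {0A/0Mu/1Ld/1B | 0r 0w}
  4. ALU→r1 ⇒ no(FU)  {0A/0Mu/1Ld/1B | 0r 0w}
  5. MEM→r1 ⇒ no(RD_PORT)  {0A/0Mu/1Ld/1B | 0r 0w}
  6. ALU→r1 ⇒ no(FU)  {0A/0Mu/1Ld/1B | 0r 0w}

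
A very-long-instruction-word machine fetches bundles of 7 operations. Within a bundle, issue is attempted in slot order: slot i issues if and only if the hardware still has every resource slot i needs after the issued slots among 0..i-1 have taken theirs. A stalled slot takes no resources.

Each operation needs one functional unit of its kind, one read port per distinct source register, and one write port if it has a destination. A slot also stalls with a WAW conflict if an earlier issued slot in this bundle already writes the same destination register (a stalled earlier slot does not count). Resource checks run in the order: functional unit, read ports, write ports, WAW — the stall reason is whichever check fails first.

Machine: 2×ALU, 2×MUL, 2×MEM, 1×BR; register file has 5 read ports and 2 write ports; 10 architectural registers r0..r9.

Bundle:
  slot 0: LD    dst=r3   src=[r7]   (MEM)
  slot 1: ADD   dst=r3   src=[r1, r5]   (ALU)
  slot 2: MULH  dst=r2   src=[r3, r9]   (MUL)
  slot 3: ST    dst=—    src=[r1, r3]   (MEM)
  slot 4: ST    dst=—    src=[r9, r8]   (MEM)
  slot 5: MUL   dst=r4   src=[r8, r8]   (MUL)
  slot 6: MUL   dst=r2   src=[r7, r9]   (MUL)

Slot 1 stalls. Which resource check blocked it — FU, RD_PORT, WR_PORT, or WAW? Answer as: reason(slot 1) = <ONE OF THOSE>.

reason(slot 1) = WAW

[0] MEM needs rd=1 wr=1: ok; after: ALU=2 MUL=2 MEM=1 BR=1, R=4, W=1
[1] ALU needs rd=2 wr=1: WAW; after: ALU=2 MUL=2 MEM=1 BR=1, R=4, W=1
[2] MUL needs rd=2 wr=1: ok; after: ALU=2 MUL=1 MEM=1 BR=1, R=2, W=0
[3] MEM needs rd=2 wr=0: ok; after: ALU=2 MUL=1 MEM=0 BR=1, R=0, W=0
[4] MEM needs rd=2 wr=0: FU; after: ALU=2 MUL=1 MEM=0 BR=1, R=0, W=0
[5] MUL needs rd=1 wr=1: RD_PORT; after: ALU=2 MUL=1 MEM=0 BR=1, R=0, W=0
[6] MUL needs rd=2 wr=1: RD_PORT; after: ALU=2 MUL=1 MEM=0 BR=1, R=0, W=0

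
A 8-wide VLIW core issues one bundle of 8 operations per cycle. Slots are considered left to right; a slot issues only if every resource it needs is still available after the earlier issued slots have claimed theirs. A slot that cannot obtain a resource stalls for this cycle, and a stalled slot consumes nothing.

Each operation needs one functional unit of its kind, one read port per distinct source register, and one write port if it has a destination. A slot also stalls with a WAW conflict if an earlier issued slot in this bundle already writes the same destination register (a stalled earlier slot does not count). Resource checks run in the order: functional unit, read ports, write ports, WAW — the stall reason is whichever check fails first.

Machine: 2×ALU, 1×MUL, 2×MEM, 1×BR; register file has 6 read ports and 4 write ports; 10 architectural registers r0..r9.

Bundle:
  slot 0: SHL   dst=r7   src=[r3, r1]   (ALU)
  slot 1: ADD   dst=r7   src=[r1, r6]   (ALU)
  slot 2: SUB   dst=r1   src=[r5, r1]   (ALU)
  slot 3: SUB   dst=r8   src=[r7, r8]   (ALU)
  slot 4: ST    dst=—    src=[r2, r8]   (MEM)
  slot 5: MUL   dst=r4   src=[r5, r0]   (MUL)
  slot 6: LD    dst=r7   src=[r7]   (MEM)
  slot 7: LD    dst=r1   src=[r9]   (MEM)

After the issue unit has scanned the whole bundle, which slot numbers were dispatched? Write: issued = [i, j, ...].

  0. ALU→r7 ⇒ go  {1A/1Mu/2Ld/1B | 4r 3w}
  1. ALU→r7 ⇒ no(WAW)  {1A/1Mu/2Ld/1B | 4r 3w}
  2. ALU→r1 ⇒ go  {0A/1Mu/2Ld/1B | 2r 2w}
  3. ALU→r8 ⇒ no(FU)  {0A/1Mu/2Ld/1B | 2r 2w}
  4. MEM ⇒ go  {0A/1Mu/1Ld/1B | 0r 2w}
  5. MUL→r4 ⇒ no(RD_PORT)  {0A/1Mu/1Ld/1B | 0r 2w}
  6. MEM→r7 ⇒ no(RD_PORT)  {0A/1Mu/1Ld/1B | 0r 2w}
  7. MEM→r1 ⇒ no(RD_PORT)  {0A/1Mu/1Ld/1B | 0r 2w}

issued = [0, 2, 4]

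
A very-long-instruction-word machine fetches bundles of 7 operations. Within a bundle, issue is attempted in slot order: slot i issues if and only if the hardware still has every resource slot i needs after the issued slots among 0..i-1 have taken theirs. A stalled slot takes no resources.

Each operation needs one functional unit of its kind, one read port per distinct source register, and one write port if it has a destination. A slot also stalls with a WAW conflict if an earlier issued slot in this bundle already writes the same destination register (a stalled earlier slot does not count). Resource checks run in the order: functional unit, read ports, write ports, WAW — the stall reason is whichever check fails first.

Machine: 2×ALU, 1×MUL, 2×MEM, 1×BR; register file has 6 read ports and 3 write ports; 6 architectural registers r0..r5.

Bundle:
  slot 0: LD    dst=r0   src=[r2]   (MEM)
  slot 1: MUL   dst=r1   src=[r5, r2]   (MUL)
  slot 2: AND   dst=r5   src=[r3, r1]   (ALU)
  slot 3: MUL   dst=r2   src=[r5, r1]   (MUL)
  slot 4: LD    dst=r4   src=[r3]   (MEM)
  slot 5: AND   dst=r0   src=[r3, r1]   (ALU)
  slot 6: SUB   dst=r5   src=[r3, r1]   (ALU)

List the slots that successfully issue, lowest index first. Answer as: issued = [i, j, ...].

issued = [0, 1, 2]

#0 MEM src=r2 dispatched  <A:2 Mu:1 Ld:1 B:1 rd:5 wr:2>
#1 MUL src=r5,r2 dispatched  <A:2 Mu:0 Ld:1 B:1 rd:3 wr:1>
#2 ALU src=r3,r1 dispatched  <A:1 Mu:0 Ld:1 B:1 rd:1 wr:0>
#3 MUL src=r5,r1 held:FU  <A:1 Mu:0 Ld:1 B:1 rd:1 wr:0>
#4 MEM src=r3 held:WR_PORT  <A:1 Mu:0 Ld:1 B:1 rd:1 wr:0>
#5 ALU src=r3,r1 held:RD_PORT  <A:1 Mu:0 Ld:1 B:1 rd:1 wr:0>
#6 ALU src=r3,r1 held:RD_PORT  <A:1 Mu:0 Ld:1 B:1 rd:1 wr:0>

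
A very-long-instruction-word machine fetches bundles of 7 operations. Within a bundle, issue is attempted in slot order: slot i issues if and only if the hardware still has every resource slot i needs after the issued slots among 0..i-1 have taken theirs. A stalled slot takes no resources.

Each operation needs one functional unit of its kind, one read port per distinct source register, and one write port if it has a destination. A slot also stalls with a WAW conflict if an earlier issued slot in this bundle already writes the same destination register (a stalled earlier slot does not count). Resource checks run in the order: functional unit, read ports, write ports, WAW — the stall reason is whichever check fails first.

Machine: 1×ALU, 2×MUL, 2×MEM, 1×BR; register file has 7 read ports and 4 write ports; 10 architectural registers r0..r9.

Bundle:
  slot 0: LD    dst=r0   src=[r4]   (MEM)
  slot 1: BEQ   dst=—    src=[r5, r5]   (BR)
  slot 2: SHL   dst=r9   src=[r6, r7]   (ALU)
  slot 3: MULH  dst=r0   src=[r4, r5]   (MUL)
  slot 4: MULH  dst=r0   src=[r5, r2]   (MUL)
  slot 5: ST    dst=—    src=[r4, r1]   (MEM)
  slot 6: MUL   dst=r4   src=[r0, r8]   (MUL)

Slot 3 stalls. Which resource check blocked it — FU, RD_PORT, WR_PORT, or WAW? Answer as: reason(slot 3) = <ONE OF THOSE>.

reason(slot 3) = WAW

  0. MEM→r0 ⇒ go  {1A/2Mu/1Ld/1B | 6r 3w}
  1. BR ⇒ go  {1A/2Mu/1Ld/0B | 5r 3w}
  2. ALU→r9 ⇒ go  {0A/2Mu/1Ld/0B | 3r 2w}
  3. MUL→r0 ⇒ no(WAW)  {0A/2Mu/1Ld/0B | 3r 2w}
  4. MUL→r0 ⇒ no(WAW)  {0A/2Mu/1Ld/0B | 3r 2w}
  5. MEM ⇒ go  {0A/2Mu/0Ld/0B | 1r 2w}
  6. MUL→r4 ⇒ no(RD_PORT)  {0A/2Mu/0Ld/0B | 1r 2w}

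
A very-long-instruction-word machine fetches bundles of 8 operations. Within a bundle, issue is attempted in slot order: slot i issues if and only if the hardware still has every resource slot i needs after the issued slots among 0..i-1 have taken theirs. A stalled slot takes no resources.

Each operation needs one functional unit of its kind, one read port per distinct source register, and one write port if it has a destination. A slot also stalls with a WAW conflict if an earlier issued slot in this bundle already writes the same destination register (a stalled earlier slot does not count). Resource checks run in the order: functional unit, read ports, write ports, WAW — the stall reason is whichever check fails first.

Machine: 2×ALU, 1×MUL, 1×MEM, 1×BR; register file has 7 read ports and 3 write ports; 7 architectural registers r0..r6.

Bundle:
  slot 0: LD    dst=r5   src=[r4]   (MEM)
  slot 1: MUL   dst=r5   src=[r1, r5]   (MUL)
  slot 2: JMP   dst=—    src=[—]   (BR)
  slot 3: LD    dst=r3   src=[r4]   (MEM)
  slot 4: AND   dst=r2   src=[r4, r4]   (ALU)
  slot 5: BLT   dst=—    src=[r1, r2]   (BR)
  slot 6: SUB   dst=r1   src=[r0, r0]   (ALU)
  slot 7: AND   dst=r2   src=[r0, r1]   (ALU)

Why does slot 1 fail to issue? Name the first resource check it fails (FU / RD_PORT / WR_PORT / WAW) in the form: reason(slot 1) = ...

[0] MEM needs rd=1 wr=1: ok; after: ALU=2 MUL=1 MEM=0 BR=1, R=6, W=2
[1] MUL needs rd=2 wr=1: WAW; after: ALU=2 MUL=1 MEM=0 BR=1, R=6, W=2
[2] BR needs rd=0 wr=0: ok; after: ALU=2 MUL=1 MEM=0 BR=0, R=6, W=2
[3] MEM needs rd=1 wr=1: FU; after: ALU=2 MUL=1 MEM=0 BR=0, R=6, W=2
[4] ALU needs rd=1 wr=1: ok; after: ALU=1 MUL=1 MEM=0 BR=0, R=5, W=1
[5] BR needs rd=2 wr=0: FU; after: ALU=1 MUL=1 MEM=0 BR=0, R=5, W=1
[6] ALU needs rd=1 wr=1: ok; after: ALU=0 MUL=1 MEM=0 BR=0, R=4, W=0
[7] ALU needs rd=2 wr=1: FU; after: ALU=0 MUL=1 MEM=0 BR=0, R=4, W=0

reason(slot 1) = WAW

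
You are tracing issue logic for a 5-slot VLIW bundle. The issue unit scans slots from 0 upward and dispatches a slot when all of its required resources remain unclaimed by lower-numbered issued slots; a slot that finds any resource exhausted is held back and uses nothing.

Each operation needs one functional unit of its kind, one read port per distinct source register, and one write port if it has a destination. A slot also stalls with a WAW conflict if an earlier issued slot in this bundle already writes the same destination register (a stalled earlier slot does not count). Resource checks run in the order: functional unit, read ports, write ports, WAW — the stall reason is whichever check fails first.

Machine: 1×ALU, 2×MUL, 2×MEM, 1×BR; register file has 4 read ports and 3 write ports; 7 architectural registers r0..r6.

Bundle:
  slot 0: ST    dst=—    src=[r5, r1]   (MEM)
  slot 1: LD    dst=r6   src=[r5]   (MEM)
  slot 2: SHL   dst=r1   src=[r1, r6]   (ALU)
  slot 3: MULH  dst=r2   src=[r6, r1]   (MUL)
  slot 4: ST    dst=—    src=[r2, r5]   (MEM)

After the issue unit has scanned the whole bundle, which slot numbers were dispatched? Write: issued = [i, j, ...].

  0. MEM ⇒ go  {1A/2Mu/1Ld/1B | 2r 3w}
  1. MEM→r6 ⇒ go  {1A/2Mu/0Ld/1B | 1r 2w}
  2. ALU→r1 ⇒ no(RD_PORT)  {1A/2Mu/0Ld/1B | 1r 2w}
  3. MUL→r2 ⇒ no(RD_PORT)  {1A/2Mu/0Ld/1B | 1r 2w}
  4. MEM ⇒ no(FU)  {1A/2Mu/0Ld/1B | 1r 2w}

issued = [0, 1]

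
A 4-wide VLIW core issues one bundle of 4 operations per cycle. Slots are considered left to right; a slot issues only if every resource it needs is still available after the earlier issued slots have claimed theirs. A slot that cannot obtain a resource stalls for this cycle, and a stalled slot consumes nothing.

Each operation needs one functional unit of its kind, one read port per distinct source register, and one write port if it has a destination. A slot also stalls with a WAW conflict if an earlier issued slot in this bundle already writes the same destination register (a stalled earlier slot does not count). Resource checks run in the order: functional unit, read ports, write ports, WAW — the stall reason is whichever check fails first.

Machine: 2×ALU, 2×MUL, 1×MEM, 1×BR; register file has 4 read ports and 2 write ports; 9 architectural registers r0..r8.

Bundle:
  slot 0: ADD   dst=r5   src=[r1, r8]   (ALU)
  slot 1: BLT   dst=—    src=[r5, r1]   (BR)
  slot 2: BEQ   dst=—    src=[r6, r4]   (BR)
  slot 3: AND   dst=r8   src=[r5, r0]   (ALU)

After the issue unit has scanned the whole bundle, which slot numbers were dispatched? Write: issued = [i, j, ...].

issued = [0, 1]

#0 ALU src=r1,r8 dispatched  <A:1 Mu:2 Ld:1 B:1 rd:2 wr:1>
#1 BR src=r5,r1 dispatched  <A:1 Mu:2 Ld:1 B:0 rd:0 wr:1>
#2 BR src=r6,r4 held:FU  <A:1 Mu:2 Ld:1 B:0 rd:0 wr:1>
#3 ALU src=r5,r0 held:RD_PORT  <A:1 Mu:2 Ld:1 B:0 rd:0 wr:1>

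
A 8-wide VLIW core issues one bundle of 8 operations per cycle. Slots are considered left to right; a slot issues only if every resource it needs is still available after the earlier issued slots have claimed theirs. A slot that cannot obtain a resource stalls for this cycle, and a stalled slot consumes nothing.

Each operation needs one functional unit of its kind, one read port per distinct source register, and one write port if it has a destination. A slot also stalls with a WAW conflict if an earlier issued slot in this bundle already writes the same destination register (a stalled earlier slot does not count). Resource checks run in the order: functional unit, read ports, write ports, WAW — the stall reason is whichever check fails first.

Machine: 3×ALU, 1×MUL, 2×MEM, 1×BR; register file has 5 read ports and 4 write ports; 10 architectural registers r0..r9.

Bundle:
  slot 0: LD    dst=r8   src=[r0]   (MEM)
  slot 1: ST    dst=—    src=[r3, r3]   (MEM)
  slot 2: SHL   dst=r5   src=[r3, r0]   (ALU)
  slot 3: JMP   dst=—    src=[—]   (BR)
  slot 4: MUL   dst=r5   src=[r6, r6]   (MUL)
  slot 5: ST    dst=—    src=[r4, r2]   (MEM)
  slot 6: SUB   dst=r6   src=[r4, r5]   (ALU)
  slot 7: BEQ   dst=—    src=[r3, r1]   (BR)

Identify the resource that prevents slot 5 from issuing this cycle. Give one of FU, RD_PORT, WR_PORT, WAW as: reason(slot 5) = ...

reason(slot 5) = FU

#0 MEM src=r0 dispatched  <A:3 Mu:1 Ld:1 B:1 rd:4 wr:3>
#1 MEM src=r3,r3 dispatched  <A:3 Mu:1 Ld:0 B:1 rd:3 wr:3>
#2 ALU src=r3,r0 dispatched  <A:2 Mu:1 Ld:0 B:1 rd:1 wr:2>
#3 BR src=- dispatched  <A:2 Mu:1 Ld:0 B:0 rd:1 wr:2>
#4 MUL src=r6,r6 held:WAW  <A:2 Mu:1 Ld:0 B:0 rd:1 wr:2>
#5 MEM src=r4,r2 held:FU  <A:2 Mu:1 Ld:0 B:0 rd:1 wr:2>
#6 ALU src=r4,r5 held:RD_PORT  <A:2 Mu:1 Ld:0 B:0 rd:1 wr:2>
#7 BR src=r3,r1 held:FU  <A:2 Mu:1 Ld:0 B:0 rd:1 wr:2>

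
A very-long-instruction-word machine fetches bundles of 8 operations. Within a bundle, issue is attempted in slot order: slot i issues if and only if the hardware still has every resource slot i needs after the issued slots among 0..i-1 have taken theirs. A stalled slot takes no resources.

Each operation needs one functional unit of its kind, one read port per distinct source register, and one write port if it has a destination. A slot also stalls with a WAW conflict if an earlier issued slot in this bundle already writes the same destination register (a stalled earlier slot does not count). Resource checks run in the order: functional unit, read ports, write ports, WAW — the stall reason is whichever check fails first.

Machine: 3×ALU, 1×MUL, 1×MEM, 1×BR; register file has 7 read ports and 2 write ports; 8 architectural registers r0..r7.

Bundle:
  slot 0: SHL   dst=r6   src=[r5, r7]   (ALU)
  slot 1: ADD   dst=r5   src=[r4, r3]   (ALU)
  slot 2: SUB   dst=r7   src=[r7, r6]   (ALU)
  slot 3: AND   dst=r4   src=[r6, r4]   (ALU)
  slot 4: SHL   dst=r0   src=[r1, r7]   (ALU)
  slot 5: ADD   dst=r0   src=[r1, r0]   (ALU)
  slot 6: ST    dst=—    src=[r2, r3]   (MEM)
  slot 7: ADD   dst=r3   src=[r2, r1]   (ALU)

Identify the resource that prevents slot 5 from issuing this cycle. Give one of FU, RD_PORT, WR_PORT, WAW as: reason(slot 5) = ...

slot 0 (ALU): ISSUE — free A2,Mu1,Ld1,B1 rp5 wp1
slot 1 (ALU): ISSUE — free A1,Mu1,Ld1,B1 rp3 wp0
slot 2 (ALU): stall WR_PORT — free A1,Mu1,Ld1,B1 rp3 wp0
slot 3 (ALU): stall WR_PORT — free A1,Mu1,Ld1,B1 rp3 wp0
slot 4 (ALU): stall WR_PORT — free A1,Mu1,Ld1,B1 rp3 wp0
slot 5 (ALU): stall WR_PORT — free A1,Mu1,Ld1,B1 rp3 wp0
slot 6 (MEM): ISSUE — free A1,Mu1,Ld0,B1 rp1 wp0
slot 7 (ALU): stall RD_PORT — free A1,Mu1,Ld0,B1 rp1 wp0

reason(slot 5) = WR_PORT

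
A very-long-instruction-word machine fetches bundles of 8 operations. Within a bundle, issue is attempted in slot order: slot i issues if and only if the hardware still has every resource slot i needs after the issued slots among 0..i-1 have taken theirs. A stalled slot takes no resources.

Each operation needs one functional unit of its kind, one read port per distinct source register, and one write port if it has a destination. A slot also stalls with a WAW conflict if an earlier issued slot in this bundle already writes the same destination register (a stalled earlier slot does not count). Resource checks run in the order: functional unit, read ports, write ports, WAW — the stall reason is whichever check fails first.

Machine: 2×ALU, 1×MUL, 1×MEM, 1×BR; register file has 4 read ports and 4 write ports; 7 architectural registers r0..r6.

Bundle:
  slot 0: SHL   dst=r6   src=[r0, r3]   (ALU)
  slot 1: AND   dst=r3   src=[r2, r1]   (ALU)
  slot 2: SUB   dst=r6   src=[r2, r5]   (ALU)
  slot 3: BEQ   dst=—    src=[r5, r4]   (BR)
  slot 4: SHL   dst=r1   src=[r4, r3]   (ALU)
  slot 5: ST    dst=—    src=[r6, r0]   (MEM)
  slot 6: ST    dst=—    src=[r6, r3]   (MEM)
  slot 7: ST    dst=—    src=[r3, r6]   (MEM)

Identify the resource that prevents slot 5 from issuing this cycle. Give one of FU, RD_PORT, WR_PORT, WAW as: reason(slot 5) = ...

reason(slot 5) = RD_PORT

#0 ALU src=r0,r3 dispatched  <A:1 Mu:1 Ld:1 B:1 rd:2 wr:3>
#1 ALU src=r2,r1 dispatched  <A:0 Mu:1 Ld:1 B:1 rd:0 wr:2>
#2 ALU src=r2,r5 held:FU  <A:0 Mu:1 Ld:1 B:1 rd:0 wr:2>
#3 BR src=r5,r4 held:RD_PORT  <A:0 Mu:1 Ld:1 B:1 rd:0 wr:2>
#4 ALU src=r4,r3 held:FU  <A:0 Mu:1 Ld:1 B:1 rd:0 wr:2>
#5 MEM src=r6,r0 held:RD_PORT  <A:0 Mu:1 Ld:1 B:1 rd:0 wr:2>
#6 MEM src=r6,r3 held:RD_PORT  <A:0 Mu:1 Ld:1 B:1 rd:0 wr:2>
#7 MEM src=r3,r6 held:RD_PORT  <A:0 Mu:1 Ld:1 B:1 rd:0 wr:2>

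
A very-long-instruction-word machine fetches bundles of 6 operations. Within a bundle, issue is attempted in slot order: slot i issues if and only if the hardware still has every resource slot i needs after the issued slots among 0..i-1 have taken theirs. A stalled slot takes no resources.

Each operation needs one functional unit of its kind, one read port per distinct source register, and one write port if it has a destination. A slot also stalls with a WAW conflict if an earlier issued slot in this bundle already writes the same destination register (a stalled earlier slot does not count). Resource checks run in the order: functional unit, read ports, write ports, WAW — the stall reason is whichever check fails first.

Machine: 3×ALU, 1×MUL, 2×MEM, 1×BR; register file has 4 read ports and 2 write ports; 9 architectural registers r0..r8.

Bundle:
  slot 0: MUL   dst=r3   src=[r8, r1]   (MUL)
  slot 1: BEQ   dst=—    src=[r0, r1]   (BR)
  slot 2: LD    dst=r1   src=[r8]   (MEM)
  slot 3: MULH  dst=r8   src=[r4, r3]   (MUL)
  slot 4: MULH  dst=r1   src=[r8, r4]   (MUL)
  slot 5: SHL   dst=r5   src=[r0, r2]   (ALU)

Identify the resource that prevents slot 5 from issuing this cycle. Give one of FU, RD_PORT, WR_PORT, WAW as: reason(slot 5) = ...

reason(slot 5) = RD_PORT

#0 MUL src=r8,r1 dispatched  <A:3 Mu:0 Ld:2 B:1 rd:2 wr:1>
#1 BR src=r0,r1 dispatched  <A:3 Mu:0 Ld:2 B:0 rd:0 wr:1>
#2 MEM src=r8 held:RD_PORT  <A:3 Mu:0 Ld:2 B:0 rd:0 wr:1>
#3 MUL src=r4,r3 held:FU  <A:3 Mu:0 Ld:2 B:0 rd:0 wr:1>
#4 MUL src=r8,r4 held:FU  <A:3 Mu:0 Ld:2 B:0 rd:0 wr:1>
#5 ALU src=r0,r2 held:RD_PORT  <A:3 Mu:0 Ld:2 B:0 rd:0 wr:1>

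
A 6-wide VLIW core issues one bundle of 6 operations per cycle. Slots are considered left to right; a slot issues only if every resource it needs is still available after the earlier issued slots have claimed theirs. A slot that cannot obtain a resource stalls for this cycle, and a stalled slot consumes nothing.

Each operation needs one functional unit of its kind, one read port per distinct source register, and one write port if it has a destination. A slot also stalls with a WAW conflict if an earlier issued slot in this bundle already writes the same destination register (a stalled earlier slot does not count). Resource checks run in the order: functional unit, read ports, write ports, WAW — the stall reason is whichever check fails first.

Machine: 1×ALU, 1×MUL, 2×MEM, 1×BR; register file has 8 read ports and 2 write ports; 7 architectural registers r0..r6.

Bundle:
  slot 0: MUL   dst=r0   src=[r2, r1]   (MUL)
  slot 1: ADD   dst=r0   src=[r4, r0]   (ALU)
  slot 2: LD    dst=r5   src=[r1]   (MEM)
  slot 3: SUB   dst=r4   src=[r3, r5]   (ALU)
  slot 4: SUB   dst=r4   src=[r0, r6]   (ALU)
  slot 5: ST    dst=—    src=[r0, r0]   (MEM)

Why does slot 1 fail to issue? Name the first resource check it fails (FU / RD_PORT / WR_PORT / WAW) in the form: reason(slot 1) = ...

reason(slot 1) = WAW

slot 0 (MUL): ISSUE — free A1,Mu0,Ld2,B1 rp6 wp1
slot 1 (ALU): stall WAW — free A1,Mu0,Ld2,B1 rp6 wp1
slot 2 (MEM): ISSUE — free A1,Mu0,Ld1,B1 rp5 wp0
slot 3 (ALU): stall WR_PORT — free A1,Mu0,Ld1,B1 rp5 wp0
slot 4 (ALU): stall WR_PORT — free A1,Mu0,Ld1,B1 rp5 wp0
slot 5 (MEM): ISSUE — free A1,Mu0,Ld0,B1 rp4 wp0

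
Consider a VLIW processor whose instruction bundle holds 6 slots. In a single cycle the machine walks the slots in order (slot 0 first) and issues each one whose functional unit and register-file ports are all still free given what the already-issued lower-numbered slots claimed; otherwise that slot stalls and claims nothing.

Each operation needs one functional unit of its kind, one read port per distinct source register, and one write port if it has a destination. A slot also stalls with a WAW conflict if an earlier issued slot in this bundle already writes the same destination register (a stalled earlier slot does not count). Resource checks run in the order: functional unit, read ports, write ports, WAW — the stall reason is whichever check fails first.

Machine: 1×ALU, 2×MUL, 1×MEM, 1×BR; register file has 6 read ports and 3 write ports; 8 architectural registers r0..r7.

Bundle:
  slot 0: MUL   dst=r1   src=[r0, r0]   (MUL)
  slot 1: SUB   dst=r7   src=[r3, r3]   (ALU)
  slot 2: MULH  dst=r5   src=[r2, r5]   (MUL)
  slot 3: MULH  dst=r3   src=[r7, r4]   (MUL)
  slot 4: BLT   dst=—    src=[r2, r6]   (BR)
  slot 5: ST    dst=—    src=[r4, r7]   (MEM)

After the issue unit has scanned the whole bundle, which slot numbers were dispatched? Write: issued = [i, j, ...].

#0 MUL src=r0,r0 dispatched  <A:1 Mu:1 Ld:1 B:1 rd:5 wr:2>
#1 ALU src=r3,r3 dispatched  <A:0 Mu:1 Ld:1 B:1 rd:4 wr:1>
#2 MUL src=r2,r5 dispatched  <A:0 Mu:0 Ld:1 B:1 rd:2 wr:0>
#3 MUL src=r7,r4 held:FU  <A:0 Mu:0 Ld:1 B:1 rd:2 wr:0>
#4 BR src=r2,r6 dispatched  <A:0 Mu:0 Ld:1 B:0 rd:0 wr:0>
#5 MEM src=r4,r7 held:RD_PORT  <A:0 Mu:0 Ld:1 B:0 rd:0 wr:0>

issued = [0, 1, 2, 4]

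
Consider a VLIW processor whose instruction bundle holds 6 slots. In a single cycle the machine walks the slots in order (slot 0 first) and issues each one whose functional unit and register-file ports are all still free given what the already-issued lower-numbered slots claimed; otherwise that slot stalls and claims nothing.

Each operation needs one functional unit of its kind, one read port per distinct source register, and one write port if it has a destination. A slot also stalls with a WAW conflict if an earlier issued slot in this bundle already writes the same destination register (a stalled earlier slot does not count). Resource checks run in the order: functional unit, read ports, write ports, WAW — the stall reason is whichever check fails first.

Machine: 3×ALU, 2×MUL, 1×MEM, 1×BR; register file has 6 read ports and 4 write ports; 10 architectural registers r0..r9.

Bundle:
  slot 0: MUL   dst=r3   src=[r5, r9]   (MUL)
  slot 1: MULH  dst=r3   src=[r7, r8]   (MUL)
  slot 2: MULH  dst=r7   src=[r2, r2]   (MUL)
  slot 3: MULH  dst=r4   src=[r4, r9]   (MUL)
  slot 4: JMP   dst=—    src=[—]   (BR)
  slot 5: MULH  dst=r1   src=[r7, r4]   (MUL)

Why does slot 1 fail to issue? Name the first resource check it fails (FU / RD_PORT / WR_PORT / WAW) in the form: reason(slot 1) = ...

#0 MUL src=r5,r9 dispatched  <A:3 Mu:1 Ld:1 B:1 rd:4 wr:3>
#1 MUL src=r7,r8 held:WAW  <A:3 Mu:1 Ld:1 B:1 rd:4 wr:3>
#2 MUL src=r2,r2 dispatched  <A:3 Mu:0 Ld:1 B:1 rd:3 wr:2>
#3 MUL src=r4,r9 held:FU  <A:3 Mu:0 Ld:1 B:1 rd:3 wr:2>
#4 BR src=- dispatched  <A:3 Mu:0 Ld:1 B:0 rd:3 wr:2>
#5 MUL src=r7,r4 held:FU  <A:3 Mu:0 Ld:1 B:0 rd:3 wr:2>

reason(slot 1) = WAW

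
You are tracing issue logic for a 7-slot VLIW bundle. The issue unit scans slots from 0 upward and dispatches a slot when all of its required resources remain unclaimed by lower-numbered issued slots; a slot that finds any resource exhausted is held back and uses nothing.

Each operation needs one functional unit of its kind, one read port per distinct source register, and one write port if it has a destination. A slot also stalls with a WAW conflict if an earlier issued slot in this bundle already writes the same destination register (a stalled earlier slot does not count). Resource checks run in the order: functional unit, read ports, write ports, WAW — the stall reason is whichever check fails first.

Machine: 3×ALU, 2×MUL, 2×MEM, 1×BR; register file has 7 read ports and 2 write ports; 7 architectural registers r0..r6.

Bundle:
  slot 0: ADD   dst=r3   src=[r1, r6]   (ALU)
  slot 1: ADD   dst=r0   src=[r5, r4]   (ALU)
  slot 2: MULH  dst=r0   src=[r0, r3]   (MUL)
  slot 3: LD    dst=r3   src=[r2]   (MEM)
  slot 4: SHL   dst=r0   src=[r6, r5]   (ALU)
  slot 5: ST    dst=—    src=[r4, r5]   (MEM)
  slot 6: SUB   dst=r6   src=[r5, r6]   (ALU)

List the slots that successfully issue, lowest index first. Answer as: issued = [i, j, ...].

(0) want 1×ALU +2rd +1wr — yes → AL2|MU2|ME2|BR1|rd5|wr1
(1) want 1×ALU +2rd +1wr — yes → AL1|MU2|ME2|BR1|rd3|wr0
(2) want 1×MUL +2rd +1wr — WR_PORT → AL1|MU2|ME2|BR1|rd3|wr0
(3) want 1×MEM +1rd +1wr — WR_PORT → AL1|MU2|ME2|BR1|rd3|wr0
(4) want 1×ALU +2rd +1wr — WR_PORT → AL1|MU2|ME2|BR1|rd3|wr0
(5) want 1×MEM +2rd +0wr — yes → AL1|MU2|ME1|BR1|rd1|wr0
(6) want 1×ALU +2rd +1wr — RD_PORT → AL1|MU2|ME1|BR1|rd1|wr0

issued = [0, 1, 5]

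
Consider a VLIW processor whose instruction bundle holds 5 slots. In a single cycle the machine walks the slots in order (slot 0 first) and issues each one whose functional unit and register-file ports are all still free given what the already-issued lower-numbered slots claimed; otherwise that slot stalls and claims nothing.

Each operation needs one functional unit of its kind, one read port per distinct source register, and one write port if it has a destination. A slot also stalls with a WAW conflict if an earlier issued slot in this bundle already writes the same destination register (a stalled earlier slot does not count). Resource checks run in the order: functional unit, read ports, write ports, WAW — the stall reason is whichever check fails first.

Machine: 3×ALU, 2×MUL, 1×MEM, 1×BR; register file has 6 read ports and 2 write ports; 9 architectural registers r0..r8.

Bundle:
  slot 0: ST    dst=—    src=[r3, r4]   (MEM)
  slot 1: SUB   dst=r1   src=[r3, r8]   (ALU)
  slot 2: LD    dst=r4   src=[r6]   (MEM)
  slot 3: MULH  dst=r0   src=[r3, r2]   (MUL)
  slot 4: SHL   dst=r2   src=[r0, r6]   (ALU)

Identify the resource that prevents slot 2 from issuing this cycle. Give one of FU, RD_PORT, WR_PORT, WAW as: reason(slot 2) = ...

reason(slot 2) = FU

#0 MEM src=r3,r4 dispatched  <A:3 Mu:2 Ld:0 B:1 rd:4 wr:2>
#1 ALU src=r3,r8 dispatched  <A:2 Mu:2 Ld:0 B:1 rd:2 wr:1>
#2 MEM src=r6 held:FU  <A:2 Mu:2 Ld:0 B:1 rd:2 wr:1>
#3 MUL src=r3,r2 dispatched  <A:2 Mu:1 Ld:0 B:1 rd:0 wr:0>
#4 ALU src=r0,r6 held:RD_PORT  <A:2 Mu:1 Ld:0 B:1 rd:0 wr:0>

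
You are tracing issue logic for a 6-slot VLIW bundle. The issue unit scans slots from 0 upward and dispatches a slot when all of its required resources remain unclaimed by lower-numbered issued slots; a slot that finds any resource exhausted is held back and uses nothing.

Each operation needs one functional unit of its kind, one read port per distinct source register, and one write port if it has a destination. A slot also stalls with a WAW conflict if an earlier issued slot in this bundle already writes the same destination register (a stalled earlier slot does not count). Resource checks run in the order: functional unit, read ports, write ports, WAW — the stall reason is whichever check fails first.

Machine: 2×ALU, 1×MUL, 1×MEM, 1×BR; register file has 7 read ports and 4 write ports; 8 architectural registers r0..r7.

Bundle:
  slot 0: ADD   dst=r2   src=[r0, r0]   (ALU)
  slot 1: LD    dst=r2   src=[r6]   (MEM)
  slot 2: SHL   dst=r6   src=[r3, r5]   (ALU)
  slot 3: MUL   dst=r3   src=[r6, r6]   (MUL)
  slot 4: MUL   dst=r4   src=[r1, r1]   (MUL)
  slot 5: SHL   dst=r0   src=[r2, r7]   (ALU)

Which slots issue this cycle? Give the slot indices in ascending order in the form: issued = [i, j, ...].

issued = [0, 2, 3]

slot 0 (ALU): ISSUE — free A1,Mu1,Ld1,B1 rp6 wp3
slot 1 (MEM): stall WAW — free A1,Mu1,Ld1,B1 rp6 wp3
slot 2 (ALU): ISSUE — free A0,Mu1,Ld1,B1 rp4 wp2
slot 3 (MUL): ISSUE — free A0,Mu0,Ld1,B1 rp3 wp1
slot 4 (MUL): stall FU — free A0,Mu0,Ld1,B1 rp3 wp1
slot 5 (ALU): stall FU — free A0,Mu0,Ld1,B1 rp3 wp1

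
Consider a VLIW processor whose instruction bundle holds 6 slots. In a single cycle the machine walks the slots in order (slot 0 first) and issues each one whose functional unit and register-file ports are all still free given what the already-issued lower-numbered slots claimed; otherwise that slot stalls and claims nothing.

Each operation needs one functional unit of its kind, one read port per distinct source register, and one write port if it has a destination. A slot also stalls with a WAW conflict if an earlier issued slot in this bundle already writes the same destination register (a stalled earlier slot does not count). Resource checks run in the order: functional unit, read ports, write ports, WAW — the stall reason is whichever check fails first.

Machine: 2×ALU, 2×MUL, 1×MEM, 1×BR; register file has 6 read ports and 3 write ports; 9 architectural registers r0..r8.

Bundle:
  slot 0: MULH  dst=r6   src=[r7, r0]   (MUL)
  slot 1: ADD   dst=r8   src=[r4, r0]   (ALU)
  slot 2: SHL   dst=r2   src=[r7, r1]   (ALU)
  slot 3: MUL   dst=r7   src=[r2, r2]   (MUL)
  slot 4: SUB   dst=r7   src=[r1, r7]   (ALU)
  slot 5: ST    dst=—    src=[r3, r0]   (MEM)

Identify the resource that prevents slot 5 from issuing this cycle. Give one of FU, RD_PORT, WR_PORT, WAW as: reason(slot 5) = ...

  0. MUL→r6 ⇒ go  {2A/1Mu/1Ld/1B | 4r 2w}
  1. ALU→r8 ⇒ go  {1A/1Mu/1Ld/1B | 2r 1w}
  2. ALU→r2 ⇒ go  {0A/1Mu/1Ld/1B | 0r 0w}
  3. MUL→r7 ⇒ no(RD_PORT)  {0A/1Mu/1Ld/1B | 0r 0w}
  4. ALU→r7 ⇒ no(FU)  {0A/1Mu/1Ld/1B | 0r 0w}
  5. MEM ⇒ no(RD_PORT)  {0A/1Mu/1Ld/1B | 0r 0w}

reason(slot 5) = RD_PORT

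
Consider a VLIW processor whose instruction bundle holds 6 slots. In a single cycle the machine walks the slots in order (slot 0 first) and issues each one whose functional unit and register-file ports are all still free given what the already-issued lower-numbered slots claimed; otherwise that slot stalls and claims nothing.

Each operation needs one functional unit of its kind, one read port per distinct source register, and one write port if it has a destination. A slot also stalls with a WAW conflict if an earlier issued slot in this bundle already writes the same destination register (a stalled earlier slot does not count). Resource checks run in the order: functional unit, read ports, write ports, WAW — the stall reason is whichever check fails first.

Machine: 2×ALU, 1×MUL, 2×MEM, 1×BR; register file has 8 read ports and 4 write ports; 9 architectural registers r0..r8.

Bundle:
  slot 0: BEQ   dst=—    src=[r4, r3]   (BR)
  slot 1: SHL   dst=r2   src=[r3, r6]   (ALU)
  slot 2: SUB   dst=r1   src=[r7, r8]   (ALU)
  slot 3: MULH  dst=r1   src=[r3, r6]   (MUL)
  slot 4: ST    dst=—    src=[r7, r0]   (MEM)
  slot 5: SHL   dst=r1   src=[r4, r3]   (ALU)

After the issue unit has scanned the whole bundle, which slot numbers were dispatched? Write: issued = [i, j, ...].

issued = [0, 1, 2, 4]

[0] BR needs rd=2 wr=0: ok; after: ALU=2 MUL=1 MEM=2 BR=0, R=6, W=4
[1] ALU needs rd=2 wr=1: ok; after: ALU=1 MUL=1 MEM=2 BR=0, R=4, W=3
[2] ALU needs rd=2 wr=1: ok; after: ALU=0 MUL=1 MEM=2 BR=0, R=2, W=2
[3] MUL needs rd=2 wr=1: WAW; after: ALU=0 MUL=1 MEM=2 BR=0, R=2, W=2
[4] MEM needs rd=2 wr=0: ok; after: ALU=0 MUL=1 MEM=1 BR=0, R=0, W=2
[5] ALU needs rd=2 wr=1: FU; after: ALU=0 MUL=1 MEM=1 BR=0, R=0, W=2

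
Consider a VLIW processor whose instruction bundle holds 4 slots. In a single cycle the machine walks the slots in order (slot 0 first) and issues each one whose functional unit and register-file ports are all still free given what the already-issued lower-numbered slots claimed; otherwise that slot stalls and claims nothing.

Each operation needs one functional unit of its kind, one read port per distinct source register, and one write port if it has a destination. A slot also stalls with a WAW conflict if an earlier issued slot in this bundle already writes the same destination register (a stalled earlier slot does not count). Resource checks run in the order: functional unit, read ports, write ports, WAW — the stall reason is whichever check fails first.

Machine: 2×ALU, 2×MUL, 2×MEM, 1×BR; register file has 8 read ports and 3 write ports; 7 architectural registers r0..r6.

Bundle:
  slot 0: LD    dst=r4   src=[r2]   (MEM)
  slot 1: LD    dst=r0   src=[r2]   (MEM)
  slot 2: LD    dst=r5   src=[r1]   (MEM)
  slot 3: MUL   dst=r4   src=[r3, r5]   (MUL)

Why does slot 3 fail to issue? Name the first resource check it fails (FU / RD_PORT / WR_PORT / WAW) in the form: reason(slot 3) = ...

reason(slot 3) = WAW

[0] MEM needs rd=1 wr=1: ok; after: ALU=2 MUL=2 MEM=1 BR=1, R=7, W=2
[1] MEM needs rd=1 wr=1: ok; after: ALU=2 MUL=2 MEM=0 BR=1, R=6, W=1
[2] MEM needs rd=1 wr=1: FU; after: ALU=2 MUL=2 MEM=0 BR=1, R=6, W=1
[3] MUL needs rd=2 wr=1: WAW; after: ALU=2 MUL=2 MEM=0 BR=1, R=6, W=1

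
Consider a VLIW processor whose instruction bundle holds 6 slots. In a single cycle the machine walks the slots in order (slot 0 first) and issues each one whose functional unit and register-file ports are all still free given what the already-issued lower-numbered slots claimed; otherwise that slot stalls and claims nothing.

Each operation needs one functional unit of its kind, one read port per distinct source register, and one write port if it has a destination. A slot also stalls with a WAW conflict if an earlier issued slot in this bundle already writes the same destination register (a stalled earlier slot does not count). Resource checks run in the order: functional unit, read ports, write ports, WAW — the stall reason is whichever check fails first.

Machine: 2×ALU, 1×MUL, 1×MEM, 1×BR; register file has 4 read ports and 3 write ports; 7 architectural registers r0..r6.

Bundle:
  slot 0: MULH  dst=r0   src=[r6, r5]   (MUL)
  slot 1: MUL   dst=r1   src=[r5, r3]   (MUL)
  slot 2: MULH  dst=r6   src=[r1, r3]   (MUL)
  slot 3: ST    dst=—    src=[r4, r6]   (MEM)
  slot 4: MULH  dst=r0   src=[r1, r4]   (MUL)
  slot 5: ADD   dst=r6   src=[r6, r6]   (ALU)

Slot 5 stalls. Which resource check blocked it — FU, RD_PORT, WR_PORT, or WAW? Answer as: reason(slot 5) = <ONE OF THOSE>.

  0. MUL→r0 ⇒ go  {2A/0Mu/1Ld/1B | 2r 2w}
  1. MUL→r1 ⇒ no(FU)  {2A/0Mu/1Ld/1B | 2r 2w}
  2. MUL→r6 ⇒ no(FU)  {2A/0Mu/1Ld/1B | 2r 2w}
  3. MEM ⇒ go  {2A/0Mu/0Ld/1B | 0r 2w}
  4. MUL→r0 ⇒ no(FU)  {2A/0Mu/0Ld/1B | 0r 2w}
  5. ALU→r6 ⇒ no(RD_PORT)  {2A/0Mu/0Ld/1B | 0r 2w}

reason(slot 5) = RD_PORT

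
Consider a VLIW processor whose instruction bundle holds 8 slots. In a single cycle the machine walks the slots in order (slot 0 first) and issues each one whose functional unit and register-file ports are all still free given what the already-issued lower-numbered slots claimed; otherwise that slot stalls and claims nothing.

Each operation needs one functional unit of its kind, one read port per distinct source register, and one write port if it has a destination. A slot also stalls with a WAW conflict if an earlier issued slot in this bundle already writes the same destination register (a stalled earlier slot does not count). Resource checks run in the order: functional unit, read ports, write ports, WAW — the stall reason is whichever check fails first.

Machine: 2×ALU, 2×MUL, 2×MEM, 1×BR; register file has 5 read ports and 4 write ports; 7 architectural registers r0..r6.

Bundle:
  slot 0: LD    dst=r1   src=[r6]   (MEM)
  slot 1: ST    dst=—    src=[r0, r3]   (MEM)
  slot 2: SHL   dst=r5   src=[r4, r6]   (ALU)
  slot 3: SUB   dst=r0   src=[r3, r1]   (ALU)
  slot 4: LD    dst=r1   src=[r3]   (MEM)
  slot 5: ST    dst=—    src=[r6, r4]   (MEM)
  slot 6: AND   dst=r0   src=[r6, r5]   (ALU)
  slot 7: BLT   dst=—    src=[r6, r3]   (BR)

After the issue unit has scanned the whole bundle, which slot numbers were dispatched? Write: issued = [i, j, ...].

issued = [0, 1, 2]

  0. MEM→r1 ⇒ go  {2A/2Mu/1Ld/1B | 4r 3w}
  1. MEM ⇒ go  {2A/2Mu/0Ld/1B | 2r 3w}
  2. ALU→r5 ⇒ go  {1A/2Mu/0Ld/1B | 0r 2w}
  3. ALU→r0 ⇒ no(RD_PORT)  {1A/2Mu/0Ld/1B | 0r 2w}
  4. MEM→r1 ⇒ no(FU)  {1A/2Mu/0Ld/1B | 0r 2w}
  5. MEM ⇒ no(FU)  {1A/2Mu/0Ld/1B | 0r 2w}
  6. ALU→r0 ⇒ no(RD_PORT)  {1A/2Mu/0Ld/1B | 0r 2w}
  7. BR ⇒ no(RD_PORT)  {1A/2Mu/0Ld/1B | 0r 2w}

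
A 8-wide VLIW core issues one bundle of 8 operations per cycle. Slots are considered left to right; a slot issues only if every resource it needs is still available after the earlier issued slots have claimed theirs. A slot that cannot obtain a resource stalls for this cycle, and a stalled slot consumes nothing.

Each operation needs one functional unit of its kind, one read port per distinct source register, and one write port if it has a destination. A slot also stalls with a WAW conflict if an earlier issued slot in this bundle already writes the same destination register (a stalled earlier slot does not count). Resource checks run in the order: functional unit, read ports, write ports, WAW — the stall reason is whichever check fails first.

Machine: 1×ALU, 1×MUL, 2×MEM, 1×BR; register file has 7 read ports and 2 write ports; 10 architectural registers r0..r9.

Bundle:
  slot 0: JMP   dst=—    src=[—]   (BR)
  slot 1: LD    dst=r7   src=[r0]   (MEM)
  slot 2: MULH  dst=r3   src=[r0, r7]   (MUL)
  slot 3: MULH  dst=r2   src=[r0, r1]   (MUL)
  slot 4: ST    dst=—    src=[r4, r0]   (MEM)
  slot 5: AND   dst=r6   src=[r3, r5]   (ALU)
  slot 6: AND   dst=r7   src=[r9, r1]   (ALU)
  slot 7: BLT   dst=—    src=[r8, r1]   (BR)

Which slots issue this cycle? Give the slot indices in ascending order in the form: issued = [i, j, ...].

issued = [0, 1, 2, 4]

(0) want 1×BR +0rd +0wr — yes → AL1|MU1|ME2|BR0|rd7|wr2
(1) want 1×MEM +1rd +1wr — yes → AL1|MU1|ME1|BR0|rd6|wr1
(2) want 1×MUL +2rd +1wr — yes → AL1|MU0|ME1|BR0|rd4|wr0
(3) want 1×MUL +2rd +1wr — FU → AL1|MU0|ME1|BR0|rd4|wr0
(4) want 1×MEM +2rd +0wr — yes → AL1|MU0|ME0|BR0|rd2|wr0
(5) want 1×ALU +2rd +1wr — WR_PORT → AL1|MU0|ME0|BR0|rd2|wr0
(6) want 1×ALU +2rd +1wr — WR_PORT → AL1|MU0|ME0|BR0|rd2|wr0
(7) want 1×BR +2rd +0wr — FU → AL1|MU0|ME0|BR0|rd2|wr0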